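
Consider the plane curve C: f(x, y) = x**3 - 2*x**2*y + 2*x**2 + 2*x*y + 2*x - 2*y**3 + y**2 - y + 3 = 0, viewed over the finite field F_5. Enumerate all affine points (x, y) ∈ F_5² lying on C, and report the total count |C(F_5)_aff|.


Affine F_5-points: {(0, 3), (1, 3), (3, 1), (3, 3), (3, 4), (4, 2), (4, 4)}; count = 7.

For each of the 25 pairs (x, y) ∈ F_5², evaluate f(x, y) mod 5. Record the zeros.
  x = 0: [0↦3, 1↦1, 2↦4, 3↦0, 4↦2]  zeros at y ∈ {3}
  x = 1: [0↦3, 1↦1, 2↦4, 3↦0, 4↦2]  zeros at y ∈ {3}
  x = 2: [0↦3, 1↦2, 2↦1, 3↦3, 4↦1]  zeros at y ∈ ∅
  x = 3: [0↦4, 1↦0, 2↦1, 3↦0, 4↦0]  zeros at y ∈ {1, 3, 4}
  x = 4: [0↦2, 1↦1, 2↦0, 3↦2, 4↦0]  zeros at y ∈ {2, 4}
Collecting zeros: affine points = {(0, 3), (1, 3), (3, 1), (3, 3), (3, 4), (4, 2), (4, 4)}.
Total count |C(F_5)_aff| = 7.


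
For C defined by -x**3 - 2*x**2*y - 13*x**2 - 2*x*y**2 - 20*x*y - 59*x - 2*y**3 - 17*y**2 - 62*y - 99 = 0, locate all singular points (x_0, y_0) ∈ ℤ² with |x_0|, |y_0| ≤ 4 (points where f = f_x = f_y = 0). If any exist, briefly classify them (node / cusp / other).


Singular points: {(-3, -2)}; classification: cusp.

Compute partial derivatives:
  f_x = -3*x**2 - 4*x*y - 26*x - 2*y**2 - 20*y - 59.
  f_y = -2*x**2 - 4*x*y - 20*x - 6*y**2 - 34*y - 62.
Scan x_0 ∈ {−4, ..., 4}. For each x_0, f_y(x_0, y) is a polynomial in y; find its integer roots y ∈ {−4, ..., 4}, then test f_x and f at those candidates.
  x = -4: f_y(-4, y) = -6*y**2 - 18*y - 14; no integer root y with |y| ≤ 4.
  x = -3: f_y(-3, y) = -6*y**2 - 22*y - 20; vanishes at y ∈ {-2}. (-3, -2): f_x = 0, f = 0 — SINGULAR.
  x = -2: f_y(-2, y) = -6*y**2 - 26*y - 30; no integer root y with |y| ≤ 4.
  x = -1: f_y(-1, y) = -6*y**2 - 30*y - 44; no integer root y with |y| ≤ 4.
  x = 0: f_y(0, y) = -6*y**2 - 34*y - 62; no integer root y with |y| ≤ 4.
  x = 1: f_y(1, y) = -6*y**2 - 38*y - 84; no integer root y with |y| ≤ 4.
  x = 2: f_y(2, y) = -6*y**2 - 42*y - 110; no integer root y with |y| ≤ 4.
  x = 3: f_y(3, y) = -6*y**2 - 46*y - 140; no integer root y with |y| ≤ 4.
  x = 4: f_y(4, y) = -6*y**2 - 50*y - 174; no integer root y with |y| ≤ 4.
Only singular point on the grid: (-3, -2).
Classify: substitute x = -3 + u, y = -2 + v and expand: f = -u**3 - 2*u**2*v - 2*u*v**2 - 2*v**3 + v**2.
No constant or linear terms (consistent with a singular point). Quadratic part: v**2. Cubic part: -u**3 - 2*u**2*v - 2*u*v**2 - 2*v**3.
The quadratic part v**2 is a perfect square, so there is a single (double) tangent line v = 0, i.e. y = -2. Restricting the cubic part to that line (v = 0) leaves -u**3 ≠ 0, so f is not divisible by v and the branch is v² ≈ u**3 to lowest order — this is a cusp.
Classification: cusp.


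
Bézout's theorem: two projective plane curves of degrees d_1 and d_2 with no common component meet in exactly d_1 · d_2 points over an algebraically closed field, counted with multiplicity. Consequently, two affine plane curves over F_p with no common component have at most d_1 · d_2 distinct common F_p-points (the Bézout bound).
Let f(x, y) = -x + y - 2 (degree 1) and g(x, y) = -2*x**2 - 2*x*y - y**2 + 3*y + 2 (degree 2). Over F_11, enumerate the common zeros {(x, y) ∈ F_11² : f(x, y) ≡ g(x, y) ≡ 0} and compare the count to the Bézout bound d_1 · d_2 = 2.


Common zeros: ∅; count = 0; Bézout bound = 2.

deg(f) = 1, deg(g) = 2, so Bézout bound = 2.
Scan x ∈ F_11. For each x, list the y ∈ F_11 with f(x, y) ≡ 0 and those with g(x, y) ≡ 0 (mod 11); the common zeros in that column are the intersection.
  x = 0: f ≡ 0 at y ∈ {2}; g ≡ 0 at y ∈ ∅; common: ∅.
  x = 1: f ≡ 0 at y ∈ {3}; g ≡ 0 at y ∈ {0, 1}; common: ∅.
  x = 2: f ≡ 0 at y ∈ {4}; g ≡ 0 at y ∈ ∅; common: ∅.
  x = 3: f ≡ 0 at y ∈ {5}; g ≡ 0 at y ∈ {4}; common: ∅.
  x = 4: f ≡ 0 at y ∈ {6}; g ≡ 0 at y ∈ {2, 4}; common: ∅.
  x = 5: f ≡ 0 at y ∈ {7}; g ≡ 0 at y ∈ {2}; common: ∅.
  x = 6: f ≡ 0 at y ∈ {8}; g ≡ 0 at y ∈ ∅; common: ∅.
  x = 7: f ≡ 0 at y ∈ {9}; g ≡ 0 at y ∈ {5, 6}; common: ∅.
  x = 8: f ≡ 0 at y ∈ {10}; g ≡ 0 at y ∈ ∅; common: ∅.
  x = 9: f ≡ 0 at y ∈ {0}; g ≡ 0 at y ∈ {1, 6}; common: ∅.
  x = 10: f ≡ 0 at y ∈ {1}; g ≡ 0 at y ∈ {0, 5}; common: ∅.
Collecting: common zeros = ∅, so the count is 0.
Comparison with the Bézout bound: 0 ≤ 2 = deg(f)·deg(g), as expected for curves with no common component (the affine F_11-count falls short of the bound because intersections may lie at infinity, over extension fields, or carry multiplicity).


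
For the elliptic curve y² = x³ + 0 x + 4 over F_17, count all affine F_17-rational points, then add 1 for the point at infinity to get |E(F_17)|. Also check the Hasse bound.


Affine points = {(0, 2), (0, 15), (4, 0), (6, 4), (6, 13), (9, 6), (9, 11), (10, 1), (10, 16), (11, 3), (11, 14), (12, 7), (12, 10), (13, 5), (13, 12), (15, 8), (15, 9)}; affine count = 17; |E(F_17)| = 18.

Discriminant check: Δ ∝ 4a³ + 27b² = 4·0³ + 27·4² = 4·0 + 27·16 ≡ 7 (mod 17). Nonzero ⇒ E is nonsingular.
For each x ∈ F_17, compute rhs = x³ + 0·x + 4 mod 17, then count y ∈ F_17 with y² ≡ rhs.
  x = 0: rhs = 4, matching y values: 2, 15 (2 points).
  x = 1: rhs = 5, matching y values: none (0 points).
  x = 2: rhs = 12, matching y values: none (0 points).
  x = 3: rhs = 14, matching y values: none (0 points).
  x = 4: rhs = 0, matching y values: 0 (1 points).
  x = 5: rhs = 10, matching y values: none (0 points).
  x = 6: rhs = 16, matching y values: 4, 13 (2 points).
  x = 7: rhs = 7, matching y values: none (0 points).
  x = 8: rhs = 6, matching y values: none (0 points).
  x = 9: rhs = 2, matching y values: 6, 11 (2 points).
  x = 10: rhs = 1, matching y values: 1, 16 (2 points).
  x = 11: rhs = 9, matching y values: 3, 14 (2 points).
  x = 12: rhs = 15, matching y values: 7, 10 (2 points).
  x = 13: rhs = 8, matching y values: 5, 12 (2 points).
  x = 14: rhs = 11, matching y values: none (0 points).
  x = 15: rhs = 13, matching y values: 8, 9 (2 points).
  x = 16: rhs = 3, matching y values: none (0 points).
Total affine count: 17.
Full point count |E(F_17)| = 17 + 1 = 18.
Hasse bound: |18 − (17+1)| = |0| = 0 ≤ 2√17 ≈ 8.2462 ✓.


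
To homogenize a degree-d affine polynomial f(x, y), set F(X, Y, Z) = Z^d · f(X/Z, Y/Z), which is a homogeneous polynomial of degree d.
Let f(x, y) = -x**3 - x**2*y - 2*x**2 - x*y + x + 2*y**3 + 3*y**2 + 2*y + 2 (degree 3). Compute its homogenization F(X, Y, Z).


F(X, Y, Z) = -X**3 - X**2*Y - 2*X**2*Z - X*Y*Z + X*Z**2 + 2*Y**3 + 3*Y**2*Z + 2*Y*Z**2 + 2*Z**3

deg(f) = 3.
Substitute x = X/Z, y = Y/Z into f, then multiply by Z^3.
  monomial -1·x^3·y^0 ↦ -1·X^3·Y^0·Z^0.
  monomial -1·x^2·y^1 ↦ -1·X^2·Y^1·Z^0.
  monomial -2·x^2·y^0 ↦ -2·X^2·Y^0·Z^1.
  monomial -1·x^1·y^1 ↦ -1·X^1·Y^1·Z^1.
  monomial 1·x^1·y^0 ↦ 1·X^1·Y^0·Z^2.
  monomial 2·x^0·y^3 ↦ 2·X^0·Y^3·Z^0.
  monomial 3·x^0·y^2 ↦ 3·X^0·Y^2·Z^1.
  monomial 2·x^0·y^1 ↦ 2·X^0·Y^1·Z^2.
  monomial 2·x^0·y^0 ↦ 2·X^0·Y^0·Z^3.
Collecting: F(X, Y, Z) = -X**3 - X**2*Y - 2*X**2*Z - X*Y*Z + X*Z**2 + 2*Y**3 + 3*Y**2*Z + 2*Y*Z**2 + 2*Z**3.


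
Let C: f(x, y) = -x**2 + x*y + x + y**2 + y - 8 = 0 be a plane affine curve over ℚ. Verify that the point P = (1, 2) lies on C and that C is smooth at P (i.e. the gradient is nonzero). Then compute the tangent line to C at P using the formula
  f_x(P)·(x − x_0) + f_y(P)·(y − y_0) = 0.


Tangent line at P: x + 6*y - 13 = 0.

Step 1: f(1, 2) = 0, so P lies on C.
Step 2: partial derivatives
  f_x(x, y) = -2*x + y + 1, f_y(x, y) = x + 2*y + 1.
  f_x(P) = 1, f_y(P) = 6 (gradient nonzero, so P is smooth).
Step 3: tangent line at P: 1·(x − 1) + 6·(y − 2) = 0.
Expanding: x + 6*y - 13 = 0.


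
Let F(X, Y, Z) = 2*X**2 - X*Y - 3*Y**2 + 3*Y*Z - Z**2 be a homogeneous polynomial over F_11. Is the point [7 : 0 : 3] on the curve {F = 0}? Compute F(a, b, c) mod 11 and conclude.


F(7,0,3) ≡ 1 (mod 11); P is NOT on the curve.

Evaluate F(7, 0, 3) term-by-term (mod 11).
  2*X**2 ↦ 2·49·1·1 = 98
  -X*Y ↦ -1·7·0·1 = 0
  -3*Y**2 ↦ -3·1·0·1 = 0
  3*Y*Z ↦ 3·1·0·3 = 0
  -Z**2 ↦ -1·1·1·9 = -9
Sum: F(7, 0, 3) = (98) + (0) + (0) + (0) + (-9) = 89.
Reducing mod 11: 89 ≡ 1 (mod 11).
Since F(a, b, c) ≡ 1 ≠ 0 (mod 11), P does NOT lie on the curve.


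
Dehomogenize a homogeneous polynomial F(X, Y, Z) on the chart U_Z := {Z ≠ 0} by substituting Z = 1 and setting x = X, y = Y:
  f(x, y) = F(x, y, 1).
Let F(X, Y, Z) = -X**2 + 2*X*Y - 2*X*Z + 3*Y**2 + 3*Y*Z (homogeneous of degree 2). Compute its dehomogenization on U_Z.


f(x, y) = -x**2 + 2*x*y - 2*x + 3*y**2 + 3*y

On U_Z we set Z = 1. Each monomial c·X^i·Y^j·Z^k in F becomes c·x^i·y^j·1^k = c·x^i·y^j.
Substituting Z = 1: F(X, Y, 1) = -x**2 + 2*x*y - 2*x + 3*y**2 + 3*y.
Note: deg(f) ≤ deg(F) = 2; strict inequality happens when F is divisible by Z (lost terms).


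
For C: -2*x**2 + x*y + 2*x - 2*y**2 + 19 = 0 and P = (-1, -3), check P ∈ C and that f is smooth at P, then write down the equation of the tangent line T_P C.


Tangent line at P: 3*x + 11*y + 36 = 0.

Step 1: f(-1, -3) = 0, so P lies on C.
Step 2: partial derivatives
  f_x(x, y) = -4*x + y + 2, f_y(x, y) = x - 4*y.
  f_x(P) = 3, f_y(P) = 11 (gradient nonzero, so P is smooth).
Step 3: tangent line at P: 3·(x − -1) + 11·(y − -3) = 0.
Expanding: 3*x + 11*y + 36 = 0.


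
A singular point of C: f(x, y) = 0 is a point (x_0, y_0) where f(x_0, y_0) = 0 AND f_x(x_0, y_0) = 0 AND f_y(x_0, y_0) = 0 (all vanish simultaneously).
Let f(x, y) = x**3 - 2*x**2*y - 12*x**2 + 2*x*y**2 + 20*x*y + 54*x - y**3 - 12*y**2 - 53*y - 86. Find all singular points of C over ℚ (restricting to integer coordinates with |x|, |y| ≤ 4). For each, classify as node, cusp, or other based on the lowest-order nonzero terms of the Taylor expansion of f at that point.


Singular points: {(2, -3)}; classification: cusp.

Compute partial derivatives:
  f_x = 3*x**2 - 4*x*y - 24*x + 2*y**2 + 20*y + 54.
  f_y = -2*x**2 + 4*x*y + 20*x - 3*y**2 - 24*y - 53.
Scan x_0 ∈ {−4, ..., 4}. For each x_0, f_y(x_0, y) is a polynomial in y; find its integer roots y ∈ {−4, ..., 4}, then test f_x and f at those candidates.
  x = -4: f_y(-4, y) = -3*y**2 - 40*y - 165; no integer root y with |y| ≤ 4.
  x = -3: f_y(-3, y) = -3*y**2 - 36*y - 131; no integer root y with |y| ≤ 4.
  x = -2: f_y(-2, y) = -3*y**2 - 32*y - 101; no integer root y with |y| ≤ 4.
  x = -1: f_y(-1, y) = -3*y**2 - 28*y - 75; no integer root y with |y| ≤ 4.
  x = 0: f_y(0, y) = -3*y**2 - 24*y - 53; no integer root y with |y| ≤ 4.
  x = 1: f_y(1, y) = -3*y**2 - 20*y - 35; no integer root y with |y| ≤ 4.
  x = 2: f_y(2, y) = -3*y**2 - 16*y - 21; vanishes at y ∈ {-3}. (2, -3): f_x = 0, f = 0 — SINGULAR.
  x = 3: f_y(3, y) = -3*y**2 - 12*y - 11; no integer root y with |y| ≤ 4.
  x = 4: f_y(4, y) = -3*y**2 - 8*y - 5; vanishes at y ∈ {-1}. (4, -1): f_x = 4 ≠ 0.
Only singular point on the grid: (2, -3).
Classify: substitute x = 2 + u, y = -3 + v and expand: f = u**3 - 2*u**2*v + 2*u*v**2 - v**3 + v**2.
No constant or linear terms (consistent with a singular point). Quadratic part: v**2. Cubic part: u**3 - 2*u**2*v + 2*u*v**2 - v**3.
The quadratic part v**2 is a perfect square, so there is a single (double) tangent line v = 0, i.e. y = -3. Restricting the cubic part to that line (v = 0) leaves u**3 ≠ 0, so f is not divisible by v and the branch is v² ≈ -u**3 to lowest order — this is a cusp.
Classification: cusp.


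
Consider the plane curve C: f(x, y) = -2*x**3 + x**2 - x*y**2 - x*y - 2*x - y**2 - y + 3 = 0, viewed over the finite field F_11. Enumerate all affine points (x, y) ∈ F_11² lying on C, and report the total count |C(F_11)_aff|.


Affine F_11-points: {(1, 0), (1, 10), (5, 4), (5, 6), (8, 5), (9, 2), (9, 8)}; count = 7.

For each of the 121 pairs (x, y) ∈ F_11², evaluate f(x, y) mod 11. Record the zeros.
  x = 0: [0↦3, 1↦1, 2↦8, 3↦2, 4↦5, 5↦6, 6↦5, 7↦2, 8↦8, 9↦1, 10↦3]  zeros at y ∈ ∅
  x = 1: [0↦0, 1↦7, 2↦10, 3↦9, 4↦4, 5↦6, 6↦4, 7↦9, 8↦10, 9↦7, 10↦0]  zeros at y ∈ {0, 10}
  x = 2: [0↦9, 1↦3, 2↦2, 3↦6, 4↦4, 5↦7, 6↦4, 7↦6, 8↦2, 9↦3, 10↦9]  zeros at y ∈ ∅
  x = 3: [0↦7, 1↦10, 2↦5, 3↦3, 4↦4, 5↦8, 6↦4, 7↦3, 8↦5, 9↦10, 10↦7]  zeros at y ∈ ∅
  x = 4: [0↦4, 1↦5, 2↦7, 3↦10, 4↦3, 5↦8, 6↦3, 7↦10, 8↦7, 9↦5, 10↦4]  zeros at y ∈ ∅
  x = 5: [0↦10, 1↦9, 2↦7, 3↦4, 4↦0, 5↦6, 6↦0, 7↦4, 8↦7, 9↦9, 10↦10]  zeros at y ∈ {4, 6}
  x = 6: [0↦2, 1↦10, 2↦4, 3↦6, 4↦5, 5↦1, 6↦5, 7↦6, 8↦4, 9↦10, 10↦2]  zeros at y ∈ ∅
  x = 7: [0↦1, 1↦7, 2↦8, 3↦4, 4↦6, 5↦3, 6↦6, 7↦4, 8↦8, 9↦7, 10↦1]  zeros at y ∈ ∅
  x = 8: [0↦6, 1↦10, 2↦7, 3↦8, 4↦2, 5↦0, 6↦2, 7↦8, 8↦7, 9↦10, 10↦6]  zeros at y ∈ {5}
  x = 9: [0↦5, 1↦7, 2↦0, 3↦6, 4↦3, 5↦2, 6↦3, 7↦6, 8↦0, 9↦7, 10↦5]  zeros at y ∈ {2, 8}
  x = 10: [0↦8, 1↦8, 2↦8, 3↦8, 4↦8, 5↦8, 6↦8, 7↦8, 8↦8, 9↦8, 10↦8]  zeros at y ∈ ∅
Collecting zeros: affine points = {(1, 0), (1, 10), (5, 4), (5, 6), (8, 5), (9, 2), (9, 8)}.
Total count |C(F_11)_aff| = 7.


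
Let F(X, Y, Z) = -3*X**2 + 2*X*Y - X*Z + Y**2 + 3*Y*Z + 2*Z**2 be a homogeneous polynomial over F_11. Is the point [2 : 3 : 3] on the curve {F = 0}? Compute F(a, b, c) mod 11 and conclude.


F(2,3,3) ≡ 4 (mod 11); P is NOT on the curve.

Evaluate F(2, 3, 3) term-by-term (mod 11).
  -3*X**2 ↦ -3·4·1·1 = -12
  2*X*Y ↦ 2·2·3·1 = 12
  -X*Z ↦ -1·2·1·3 = -6
  Y**2 ↦ 1·1·9·1 = 9
  3*Y*Z ↦ 3·1·3·3 = 27
  2*Z**2 ↦ 2·1·1·9 = 18
Sum: F(2, 3, 3) = (-12) + (12) + (-6) + (9) + (27) + (18) = 48.
Reducing mod 11: 48 ≡ 4 (mod 11).
Since F(a, b, c) ≡ 4 ≠ 0 (mod 11), P does NOT lie on the curve.


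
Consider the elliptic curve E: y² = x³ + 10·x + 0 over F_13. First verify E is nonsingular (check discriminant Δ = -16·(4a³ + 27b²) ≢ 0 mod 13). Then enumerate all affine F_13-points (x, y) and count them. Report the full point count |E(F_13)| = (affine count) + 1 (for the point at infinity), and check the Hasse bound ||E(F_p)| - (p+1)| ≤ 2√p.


Affine points = {(0, 0), (4, 0), (6, 4), (6, 9), (7, 6), (7, 7), (9, 0)}; affine count = 7; |E(F_13)| = 8.

Discriminant check: Δ ∝ 4a³ + 27b² = 4·10³ + 27·0² = 4·1000 + 27·0 ≡ 9 (mod 13). Nonzero ⇒ E is nonsingular.
For each x ∈ F_13, compute rhs = x³ + 10·x + 0 mod 13, then count y ∈ F_13 with y² ≡ rhs.
  x = 0: rhs = 0, matching y values: 0 (1 points).
  x = 1: rhs = 11, matching y values: none (0 points).
  x = 2: rhs = 2, matching y values: none (0 points).
  x = 3: rhs = 5, matching y values: none (0 points).
  x = 4: rhs = 0, matching y values: 0 (1 points).
  x = 5: rhs = 6, matching y values: none (0 points).
  x = 6: rhs = 3, matching y values: 4, 9 (2 points).
  x = 7: rhs = 10, matching y values: 6, 7 (2 points).
  x = 8: rhs = 7, matching y values: none (0 points).
  x = 9: rhs = 0, matching y values: 0 (1 points).
  x = 10: rhs = 8, matching y values: none (0 points).
  x = 11: rhs = 11, matching y values: none (0 points).
  x = 12: rhs = 2, matching y values: none (0 points).
Total affine count: 7.
Full point count |E(F_13)| = 7 + 1 = 8.
Hasse bound: |8 − (13+1)| = |-6| = 6 ≤ 2√13 ≈ 7.2111 ✓.


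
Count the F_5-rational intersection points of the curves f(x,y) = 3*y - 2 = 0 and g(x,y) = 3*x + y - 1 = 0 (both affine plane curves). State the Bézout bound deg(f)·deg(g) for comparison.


Common zeros: {(4, 4)}; count = 1; Bézout bound = 1.

deg(f) = 1, deg(g) = 1, so Bézout bound = 1.
Scan x ∈ F_5. For each x, list the y ∈ F_5 with f(x, y) ≡ 0 and those with g(x, y) ≡ 0 (mod 5); the common zeros in that column are the intersection.
  x = 0: f ≡ 0 at y ∈ {4}; g ≡ 0 at y ∈ {1}; common: ∅.
  x = 1: f ≡ 0 at y ∈ {4}; g ≡ 0 at y ∈ {3}; common: ∅.
  x = 2: f ≡ 0 at y ∈ {4}; g ≡ 0 at y ∈ {0}; common: ∅.
  x = 3: f ≡ 0 at y ∈ {4}; g ≡ 0 at y ∈ {2}; common: ∅.
  x = 4: f ≡ 0 at y ∈ {4}; g ≡ 0 at y ∈ {4}; common: {4}.
Collecting: common zeros = {(4, 4)}, so the count is 1.
Comparison with the Bézout bound: 1 ≤ 1 = deg(f)·deg(g), as expected for curves with no common component (the bound is attained).


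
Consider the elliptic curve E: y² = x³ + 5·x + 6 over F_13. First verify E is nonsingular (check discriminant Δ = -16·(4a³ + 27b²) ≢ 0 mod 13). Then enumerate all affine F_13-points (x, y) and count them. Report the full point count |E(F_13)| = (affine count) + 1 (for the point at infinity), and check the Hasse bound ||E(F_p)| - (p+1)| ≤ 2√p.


Affine points = {(1, 5), (1, 8), (3, 3), (3, 10), (4, 5), (4, 8), (5, 0), (8, 5), (8, 8), (9, 0), (10, 4), (10, 9), (11, 1), (11, 12), (12, 0)}; affine count = 15; |E(F_13)| = 16.

Discriminant check: Δ ∝ 4a³ + 27b² = 4·5³ + 27·6² = 4·125 + 27·36 ≡ 3 (mod 13). Nonzero ⇒ E is nonsingular.
For each x ∈ F_13, compute rhs = x³ + 5·x + 6 mod 13, then count y ∈ F_13 with y² ≡ rhs.
  x = 0: rhs = 6, matching y values: none (0 points).
  x = 1: rhs = 12, matching y values: 5, 8 (2 points).
  x = 2: rhs = 11, matching y values: none (0 points).
  x = 3: rhs = 9, matching y values: 3, 10 (2 points).
  x = 4: rhs = 12, matching y values: 5, 8 (2 points).
  x = 5: rhs = 0, matching y values: 0 (1 points).
  x = 6: rhs = 5, matching y values: none (0 points).
  x = 7: rhs = 7, matching y values: none (0 points).
  x = 8: rhs = 12, matching y values: 5, 8 (2 points).
  x = 9: rhs = 0, matching y values: 0 (1 points).
  x = 10: rhs = 3, matching y values: 4, 9 (2 points).
  x = 11: rhs = 1, matching y values: 1, 12 (2 points).
  x = 12: rhs = 0, matching y values: 0 (1 points).
Total affine count: 15.
Full point count |E(F_13)| = 15 + 1 = 16.
Hasse bound: |16 − (13+1)| = |2| = 2 ≤ 2√13 ≈ 7.2111 ✓.


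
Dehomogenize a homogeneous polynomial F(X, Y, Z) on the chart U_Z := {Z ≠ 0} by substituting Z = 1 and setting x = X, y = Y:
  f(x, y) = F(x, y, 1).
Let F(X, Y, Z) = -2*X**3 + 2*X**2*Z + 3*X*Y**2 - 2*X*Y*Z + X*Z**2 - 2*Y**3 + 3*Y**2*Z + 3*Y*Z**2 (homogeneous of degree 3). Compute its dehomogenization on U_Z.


f(x, y) = -2*x**3 + 2*x**2 + 3*x*y**2 - 2*x*y + x - 2*y**3 + 3*y**2 + 3*y

On U_Z we set Z = 1. Each monomial c·X^i·Y^j·Z^k in F becomes c·x^i·y^j·1^k = c·x^i·y^j.
Substituting Z = 1: F(X, Y, 1) = -2*x**3 + 2*x**2 + 3*x*y**2 - 2*x*y + x - 2*y**3 + 3*y**2 + 3*y.
Note: deg(f) ≤ deg(F) = 3; strict inequality happens when F is divisible by Z (lost terms).


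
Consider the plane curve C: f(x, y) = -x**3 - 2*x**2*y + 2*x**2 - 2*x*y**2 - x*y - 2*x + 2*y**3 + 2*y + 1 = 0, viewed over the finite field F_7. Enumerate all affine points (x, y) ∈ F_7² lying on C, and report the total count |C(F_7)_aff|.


Affine F_7-points: {(0, 2), (1, 0), (3, 0), (4, 4), (5, 0)}; count = 5.

For each of the 49 pairs (x, y) ∈ F_7², evaluate f(x, y) mod 7. Record the zeros.
  x = 0: [0↦1, 1↦5, 2↦0, 3↦5, 4↦4, 5↦2, 6↦4]  zeros at y ∈ {2}
  x = 1: [0↦0, 1↦6, 2↦6, 3↦5, 4↦1, 5↦6, 6↦4]  zeros at y ∈ {0}
  x = 2: [0↦4, 1↦1, 2↦2, 3↦5, 4↦1, 5↦2, 6↦6]  zeros at y ∈ ∅
  x = 3: [0↦0, 1↦5, 2↦3, 3↦6, 4↦5, 5↦5, 6↦4]  zeros at y ∈ {0}
  x = 4: [0↦3, 1↦5, 2↦3, 3↦2, 4↦0, 5↦2, 6↦6]  zeros at y ∈ {4}
  x = 5: [0↦0, 1↦2, 2↦3, 3↦1, 4↦1, 5↦1, 6↦6]  zeros at y ∈ {0}
  x = 6: [0↦6, 1↦4, 2↦4, 3↦4, 4↦2, 5↦3, 6↦5]  zeros at y ∈ ∅
Collecting zeros: affine points = {(0, 2), (1, 0), (3, 0), (4, 4), (5, 0)}.
Total count |C(F_7)_aff| = 5.


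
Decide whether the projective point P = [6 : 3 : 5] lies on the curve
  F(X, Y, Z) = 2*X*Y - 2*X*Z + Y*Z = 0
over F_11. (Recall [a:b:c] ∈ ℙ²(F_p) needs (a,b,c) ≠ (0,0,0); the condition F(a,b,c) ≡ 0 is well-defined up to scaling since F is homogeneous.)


F(6,3,5) ≡ 2 (mod 11); P is NOT on the curve.

Evaluate F(6, 3, 5) term-by-term (mod 11).
  2*X*Y ↦ 2·6·3·1 = 36
  -2*X*Z ↦ -2·6·1·5 = -60
  Y*Z ↦ 1·1·3·5 = 15
Sum: F(6, 3, 5) = (36) + (-60) + (15) = -9.
Reducing mod 11: -9 ≡ 2 (mod 11).
Since F(a, b, c) ≡ 2 ≠ 0 (mod 11), P does NOT lie on the curve.


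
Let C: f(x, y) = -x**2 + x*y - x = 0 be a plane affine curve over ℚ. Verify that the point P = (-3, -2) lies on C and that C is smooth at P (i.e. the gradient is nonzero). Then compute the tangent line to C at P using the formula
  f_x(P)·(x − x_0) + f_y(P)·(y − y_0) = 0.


Tangent line at P: 3*x - 3*y + 3 = 0.

Step 1: f(-3, -2) = 0, so P lies on C.
Step 2: partial derivatives
  f_x(x, y) = -2*x + y - 1, f_y(x, y) = x.
  f_x(P) = 3, f_y(P) = -3 (gradient nonzero, so P is smooth).
Step 3: tangent line at P: 3·(x − -3) + -3·(y − -2) = 0.
Expanding: 3*x - 3*y + 3 = 0.


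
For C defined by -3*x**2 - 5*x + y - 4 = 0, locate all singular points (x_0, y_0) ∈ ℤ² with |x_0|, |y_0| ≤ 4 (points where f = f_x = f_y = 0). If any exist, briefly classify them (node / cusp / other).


No singular points in the scanned grid; C is smooth there.

Compute partial derivatives:
  f_x = -6*x - 5.
  f_y = 1.
f_y = 1 is a nonzero constant, so f_y never vanishes: no point (x, y) can satisfy f = f_x = f_y = 0. In particular no (x, y) ∈ {−4, ..., 4}² is singular; the curve is smooth.


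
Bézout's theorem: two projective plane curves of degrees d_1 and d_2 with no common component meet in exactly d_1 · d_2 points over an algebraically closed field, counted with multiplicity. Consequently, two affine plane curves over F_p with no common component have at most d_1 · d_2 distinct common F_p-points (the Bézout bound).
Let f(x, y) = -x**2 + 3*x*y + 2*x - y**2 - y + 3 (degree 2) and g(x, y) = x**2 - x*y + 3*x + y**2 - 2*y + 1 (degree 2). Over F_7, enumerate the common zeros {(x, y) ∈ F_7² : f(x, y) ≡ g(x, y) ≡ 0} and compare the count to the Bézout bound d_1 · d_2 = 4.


Common zeros: ∅; count = 0; Bézout bound = 4.

deg(f) = 2, deg(g) = 2, so Bézout bound = 4.
Scan x ∈ F_7. For each x, list the y ∈ F_7 with f(x, y) ≡ 0 and those with g(x, y) ≡ 0 (mod 7); the common zeros in that column are the intersection.
  x = 0: f ≡ 0 at y ∈ ∅; g ≡ 0 at y ∈ {1}; common: ∅.
  x = 1: f ≡ 0 at y ∈ ∅; g ≡ 0 at y ∈ ∅; common: ∅.
  x = 2: f ≡ 0 at y ∈ {1, 4}; g ≡ 0 at y ∈ {2}; common: ∅.
  x = 3: f ≡ 0 at y ∈ {0, 1}; g ≡ 0 at y ∈ ∅; common: ∅.
  x = 4: f ≡ 0 at y ∈ ∅; g ≡ 0 at y ∈ {2, 4}; common: ∅.
  x = 5: f ≡ 0 at y ∈ {3, 4}; g ≡ 0 at y ∈ {1, 6}; common: ∅.
  x = 6: f ≡ 0 at y ∈ {0, 3}; g ≡ 0 at y ∈ ∅; common: ∅.
Collecting: common zeros = ∅, so the count is 0.
Comparison with the Bézout bound: 0 ≤ 4 = deg(f)·deg(g), as expected for curves with no common component (the affine F_7-count falls short of the bound because intersections may lie at infinity, over extension fields, or carry multiplicity).


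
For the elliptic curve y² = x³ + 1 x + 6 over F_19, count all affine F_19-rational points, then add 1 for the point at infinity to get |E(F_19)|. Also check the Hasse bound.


Affine points = {(0, 5), (0, 14), (2, 4), (2, 15), (3, 6), (3, 13), (4, 6), (4, 13), (6, 0), (10, 3), (10, 16), (12, 6), (12, 13), (14, 3), (14, 16), (18, 2), (18, 17)}; affine count = 17; |E(F_19)| = 18.

Discriminant check: Δ ∝ 4a³ + 27b² = 4·1³ + 27·6² = 4·1 + 27·36 ≡ 7 (mod 19). Nonzero ⇒ E is nonsingular.
For each x ∈ F_19, compute rhs = x³ + 1·x + 6 mod 19, then count y ∈ F_19 with y² ≡ rhs.
  x = 0: rhs = 6, matching y values: 5, 14 (2 points).
  x = 1: rhs = 8, matching y values: none (0 points).
  x = 2: rhs = 16, matching y values: 4, 15 (2 points).
  x = 3: rhs = 17, matching y values: 6, 13 (2 points).
  x = 4: rhs = 17, matching y values: 6, 13 (2 points).
  x = 5: rhs = 3, matching y values: none (0 points).
  x = 6: rhs = 0, matching y values: 0 (1 points).
  x = 7: rhs = 14, matching y values: none (0 points).
  x = 8: rhs = 13, matching y values: none (0 points).
  x = 9: rhs = 3, matching y values: none (0 points).
  x = 10: rhs = 9, matching y values: 3, 16 (2 points).
  x = 11: rhs = 18, matching y values: none (0 points).
  x = 12: rhs = 17, matching y values: 6, 13 (2 points).
  x = 13: rhs = 12, matching y values: none (0 points).
  x = 14: rhs = 9, matching y values: 3, 16 (2 points).
  x = 15: rhs = 14, matching y values: none (0 points).
  x = 16: rhs = 14, matching y values: none (0 points).
  x = 17: rhs = 15, matching y values: none (0 points).
  x = 18: rhs = 4, matching y values: 2, 17 (2 points).
Total affine count: 17.
Full point count |E(F_19)| = 17 + 1 = 18.
Hasse bound: |18 − (19+1)| = |-2| = 2 ≤ 2√19 ≈ 8.7178 ✓.


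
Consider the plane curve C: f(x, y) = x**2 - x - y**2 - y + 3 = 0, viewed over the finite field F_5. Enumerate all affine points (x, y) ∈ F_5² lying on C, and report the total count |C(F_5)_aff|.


Affine F_5-points: {(2, 0), (2, 4), (4, 0), (4, 4)}; count = 4.

For each of the 25 pairs (x, y) ∈ F_5², evaluate f(x, y) mod 5. Record the zeros.
  x = 0: [0↦3, 1↦1, 2↦2, 3↦1, 4↦3]  zeros at y ∈ ∅
  x = 1: [0↦3, 1↦1, 2↦2, 3↦1, 4↦3]  zeros at y ∈ ∅
  x = 2: [0↦0, 1↦3, 2↦4, 3↦3, 4↦0]  zeros at y ∈ {0, 4}
  x = 3: [0↦4, 1↦2, 2↦3, 3↦2, 4↦4]  zeros at y ∈ ∅
  x = 4: [0↦0, 1↦3, 2↦4, 3↦3, 4↦0]  zeros at y ∈ {0, 4}
Collecting zeros: affine points = {(2, 0), (2, 4), (4, 0), (4, 4)}.
Total count |C(F_5)_aff| = 4.


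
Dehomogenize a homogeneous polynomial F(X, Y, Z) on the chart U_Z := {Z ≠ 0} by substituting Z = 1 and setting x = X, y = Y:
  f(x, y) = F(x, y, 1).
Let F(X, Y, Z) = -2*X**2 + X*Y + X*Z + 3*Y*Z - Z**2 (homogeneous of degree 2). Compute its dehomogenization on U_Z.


f(x, y) = -2*x**2 + x*y + x + 3*y - 1

On U_Z we set Z = 1. Each monomial c·X^i·Y^j·Z^k in F becomes c·x^i·y^j·1^k = c·x^i·y^j.
Substituting Z = 1: F(X, Y, 1) = -2*x**2 + x*y + x + 3*y - 1.
Note: deg(f) ≤ deg(F) = 2; strict inequality happens when F is divisible by Z (lost terms).


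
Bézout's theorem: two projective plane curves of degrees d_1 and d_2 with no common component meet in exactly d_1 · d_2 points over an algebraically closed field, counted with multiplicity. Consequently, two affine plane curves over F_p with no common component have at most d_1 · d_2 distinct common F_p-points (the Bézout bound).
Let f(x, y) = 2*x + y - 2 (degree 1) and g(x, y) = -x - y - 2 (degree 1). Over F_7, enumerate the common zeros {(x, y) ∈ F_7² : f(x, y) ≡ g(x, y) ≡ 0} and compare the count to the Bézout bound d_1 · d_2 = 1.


Common zeros: {(4, 1)}; count = 1; Bézout bound = 1.

deg(f) = 1, deg(g) = 1, so Bézout bound = 1.
Scan x ∈ F_7. For each x, list the y ∈ F_7 with f(x, y) ≡ 0 and those with g(x, y) ≡ 0 (mod 7); the common zeros in that column are the intersection.
  x = 0: f ≡ 0 at y ∈ {2}; g ≡ 0 at y ∈ {5}; common: ∅.
  x = 1: f ≡ 0 at y ∈ {0}; g ≡ 0 at y ∈ {4}; common: ∅.
  x = 2: f ≡ 0 at y ∈ {5}; g ≡ 0 at y ∈ {3}; common: ∅.
  x = 3: f ≡ 0 at y ∈ {3}; g ≡ 0 at y ∈ {2}; common: ∅.
  x = 4: f ≡ 0 at y ∈ {1}; g ≡ 0 at y ∈ {1}; common: {1}.
  x = 5: f ≡ 0 at y ∈ {6}; g ≡ 0 at y ∈ {0}; common: ∅.
  x = 6: f ≡ 0 at y ∈ {4}; g ≡ 0 at y ∈ {6}; common: ∅.
Collecting: common zeros = {(4, 1)}, so the count is 1.
Comparison with the Bézout bound: 1 ≤ 1 = deg(f)·deg(g), as expected for curves with no common component (the bound is attained).


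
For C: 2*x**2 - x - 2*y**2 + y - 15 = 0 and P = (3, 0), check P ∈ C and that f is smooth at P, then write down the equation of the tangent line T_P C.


Tangent line at P: 11*x + y - 33 = 0.

Step 1: f(3, 0) = 0, so P lies on C.
Step 2: partial derivatives
  f_x(x, y) = 4*x - 1, f_y(x, y) = 1 - 4*y.
  f_x(P) = 11, f_y(P) = 1 (gradient nonzero, so P is smooth).
Step 3: tangent line at P: 11·(x − 3) + 1·(y − 0) = 0.
Expanding: 11*x + y - 33 = 0.


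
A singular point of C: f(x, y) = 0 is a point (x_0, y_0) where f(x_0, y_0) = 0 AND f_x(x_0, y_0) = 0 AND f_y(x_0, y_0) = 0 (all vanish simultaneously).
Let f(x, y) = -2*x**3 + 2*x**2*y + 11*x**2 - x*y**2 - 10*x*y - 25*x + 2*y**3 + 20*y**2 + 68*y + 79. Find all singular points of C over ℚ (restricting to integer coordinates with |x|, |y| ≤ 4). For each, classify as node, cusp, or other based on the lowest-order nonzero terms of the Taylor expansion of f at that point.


Singular points: {(1, -3)}; classification: node.

Compute partial derivatives:
  f_x = -6*x**2 + 4*x*y + 22*x - y**2 - 10*y - 25.
  f_y = 2*x**2 - 2*x*y - 10*x + 6*y**2 + 40*y + 68.
Scan x_0 ∈ {−4, ..., 4}. For each x_0, f_y(x_0, y) is a polynomial in y; find its integer roots y ∈ {−4, ..., 4}, then test f_x and f at those candidates.
  x = -4: f_y(-4, y) = 6*y**2 + 48*y + 140; no integer root y with |y| ≤ 4.
  x = -3: f_y(-3, y) = 6*y**2 + 46*y + 116; no integer root y with |y| ≤ 4.
  x = -2: f_y(-2, y) = 6*y**2 + 44*y + 96; no integer root y with |y| ≤ 4.
  x = -1: f_y(-1, y) = 6*y**2 + 42*y + 80; no integer root y with |y| ≤ 4.
  x = 0: f_y(0, y) = 6*y**2 + 40*y + 68; no integer root y with |y| ≤ 4.
  x = 1: f_y(1, y) = 6*y**2 + 38*y + 60; vanishes at y ∈ {-3}. (1, -3): f_x = 0, f = 0 — SINGULAR.
  x = 2: f_y(2, y) = 6*y**2 + 36*y + 56; no integer root y with |y| ≤ 4.
  x = 3: f_y(3, y) = 6*y**2 + 34*y + 56; no integer root y with |y| ≤ 4.
  x = 4: f_y(4, y) = 6*y**2 + 32*y + 60; no integer root y with |y| ≤ 4.
Only singular point on the grid: (1, -3).
Classify: substitute x = 1 + u, y = -3 + v and expand: f = -2*u**3 + 2*u**2*v - u**2 - u*v**2 + 2*v**3 + v**2.
No constant or linear terms (consistent with a singular point). Quadratic part: -u**2 + v**2. Cubic part: -2*u**3 + 2*u**2*v - u*v**2 + 2*v**3.
The quadratic part v**2 - u**2 = (v − u)(v + u) splits into two distinct linear factors, so there are two distinct tangent lines y − -3 = ±(x − 1) — this is a node (ordinary double point).
Classification: node.


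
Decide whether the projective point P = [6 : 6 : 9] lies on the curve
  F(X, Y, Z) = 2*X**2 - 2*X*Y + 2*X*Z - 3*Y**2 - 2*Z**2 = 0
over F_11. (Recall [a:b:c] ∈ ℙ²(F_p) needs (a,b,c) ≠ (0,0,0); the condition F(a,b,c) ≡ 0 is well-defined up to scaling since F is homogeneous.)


F(6,6,9) ≡ 3 (mod 11); P is NOT on the curve.

Evaluate F(6, 6, 9) term-by-term (mod 11).
  2*X**2 ↦ 2·36·1·1 = 72
  -2*X*Y ↦ -2·6·6·1 = -72
  2*X*Z ↦ 2·6·1·9 = 108
  -3*Y**2 ↦ -3·1·36·1 = -108
  -2*Z**2 ↦ -2·1·1·81 = -162
Sum: F(6, 6, 9) = (72) + (-72) + (108) + (-108) + (-162) = -162.
Reducing mod 11: -162 ≡ 3 (mod 11).
Since F(a, b, c) ≡ 3 ≠ 0 (mod 11), P does NOT lie on the curve.


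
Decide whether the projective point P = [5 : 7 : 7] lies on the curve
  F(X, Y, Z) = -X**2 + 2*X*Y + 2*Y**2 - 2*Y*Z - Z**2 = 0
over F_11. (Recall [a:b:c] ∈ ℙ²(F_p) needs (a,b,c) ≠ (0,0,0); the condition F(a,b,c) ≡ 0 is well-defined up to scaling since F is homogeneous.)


F(5,7,7) ≡ 7 (mod 11); P is NOT on the curve.

Evaluate F(5, 7, 7) term-by-term (mod 11).
  -X**2 ↦ -1·25·1·1 = -25
  2*X*Y ↦ 2·5·7·1 = 70
  2*Y**2 ↦ 2·1·49·1 = 98
  -2*Y*Z ↦ -2·1·7·7 = -98
  -Z**2 ↦ -1·1·1·49 = -49
Sum: F(5, 7, 7) = (-25) + (70) + (98) + (-98) + (-49) = -4.
Reducing mod 11: -4 ≡ 7 (mod 11).
Since F(a, b, c) ≡ 7 ≠ 0 (mod 11), P does NOT lie on the curve.


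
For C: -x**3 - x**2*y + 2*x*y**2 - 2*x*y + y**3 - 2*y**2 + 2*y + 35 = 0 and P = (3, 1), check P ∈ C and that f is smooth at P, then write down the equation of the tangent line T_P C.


Tangent line at P: -33*x - 2*y + 101 = 0.

Step 1: f(3, 1) = 0, so P lies on C.
Step 2: partial derivatives
  f_x(x, y) = -3*x**2 - 2*x*y + 2*y**2 - 2*y, f_y(x, y) = -x**2 + 4*x*y - 2*x + 3*y**2 - 4*y + 2.
  f_x(P) = -33, f_y(P) = -2 (gradient nonzero, so P is smooth).
Step 3: tangent line at P: -33·(x − 3) + -2·(y − 1) = 0.
Expanding: -33*x - 2*y + 101 = 0.


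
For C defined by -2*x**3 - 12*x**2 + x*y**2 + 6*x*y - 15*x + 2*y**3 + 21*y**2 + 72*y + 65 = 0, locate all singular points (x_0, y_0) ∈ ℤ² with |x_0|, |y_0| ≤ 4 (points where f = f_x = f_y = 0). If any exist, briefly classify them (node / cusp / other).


Singular points: {(-2, -3)}; classification: cusp.

Compute partial derivatives:
  f_x = -6*x**2 - 24*x + y**2 + 6*y - 15.
  f_y = 2*x*y + 6*x + 6*y**2 + 42*y + 72.
Scan x_0 ∈ {−4, ..., 4}. For each x_0, f_y(x_0, y) is a polynomial in y; find its integer roots y ∈ {−4, ..., 4}, then test f_x and f at those candidates.
  x = -4: f_y(-4, y) = 6*y**2 + 34*y + 48; vanishes at y ∈ {-3}. (-4, -3): f_x = -24 ≠ 0.
  x = -3: f_y(-3, y) = 6*y**2 + 36*y + 54; vanishes at y ∈ {-3}. (-3, -3): f_x = -6 ≠ 0.
  x = -2: f_y(-2, y) = 6*y**2 + 38*y + 60; vanishes at y ∈ {-3}. (-2, -3): f_x = 0, f = 0 — SINGULAR.
  x = -1: f_y(-1, y) = 6*y**2 + 40*y + 66; vanishes at y ∈ {-3}. (-1, -3): f_x = -6 ≠ 0.
  x = 0: f_y(0, y) = 6*y**2 + 42*y + 72; vanishes at y ∈ {-4, -3}. (0, -4): f_x = -23 ≠ 0; (0, -3): f_x = -24 ≠ 0.
  x = 1: f_y(1, y) = 6*y**2 + 44*y + 78; vanishes at y ∈ {-3}. (1, -3): f_x = -54 ≠ 0.
  x = 2: f_y(2, y) = 6*y**2 + 46*y + 84; vanishes at y ∈ {-3}. (2, -3): f_x = -96 ≠ 0.
  x = 3: f_y(3, y) = 6*y**2 + 48*y + 90; vanishes at y ∈ {-3}. (3, -3): f_x = -150 ≠ 0.
  x = 4: f_y(4, y) = 6*y**2 + 50*y + 96; vanishes at y ∈ {-3}. (4, -3): f_x = -216 ≠ 0.
Only singular point on the grid: (-2, -3).
Classify: substitute x = -2 + u, y = -3 + v and expand: f = -2*u**3 + u*v**2 + 2*v**3 + v**2.
No constant or linear terms (consistent with a singular point). Quadratic part: v**2. Cubic part: -2*u**3 + u*v**2 + 2*v**3.
The quadratic part v**2 is a perfect square, so there is a single (double) tangent line v = 0, i.e. y = -3. Restricting the cubic part to that line (v = 0) leaves -2*u**3 ≠ 0, so f is not divisible by v and the branch is v² ≈ 2*u**3 to lowest order — this is a cusp.
Classification: cusp.


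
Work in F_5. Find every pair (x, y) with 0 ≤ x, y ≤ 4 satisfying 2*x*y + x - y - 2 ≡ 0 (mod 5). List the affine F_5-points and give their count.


Affine F_5-points: {(0, 3), (1, 1), (2, 0), (4, 4)}; count = 4.

For each of the 25 pairs (x, y) ∈ F_5², evaluate f(x, y) mod 5. Record the zeros.
  x = 0: [0↦3, 1↦2, 2↦1, 3↦0, 4↦4]  zeros at y ∈ {3}
  x = 1: [0↦4, 1↦0, 2↦1, 3↦2, 4↦3]  zeros at y ∈ {1}
  x = 2: [0↦0, 1↦3, 2↦1, 3↦4, 4↦2]  zeros at y ∈ {0}
  x = 3: [0↦1, 1↦1, 2↦1, 3↦1, 4↦1]  zeros at y ∈ ∅
  x = 4: [0↦2, 1↦4, 2↦1, 3↦3, 4↦0]  zeros at y ∈ {4}
Collecting zeros: affine points = {(0, 3), (1, 1), (2, 0), (4, 4)}.
Total count |C(F_5)_aff| = 4.


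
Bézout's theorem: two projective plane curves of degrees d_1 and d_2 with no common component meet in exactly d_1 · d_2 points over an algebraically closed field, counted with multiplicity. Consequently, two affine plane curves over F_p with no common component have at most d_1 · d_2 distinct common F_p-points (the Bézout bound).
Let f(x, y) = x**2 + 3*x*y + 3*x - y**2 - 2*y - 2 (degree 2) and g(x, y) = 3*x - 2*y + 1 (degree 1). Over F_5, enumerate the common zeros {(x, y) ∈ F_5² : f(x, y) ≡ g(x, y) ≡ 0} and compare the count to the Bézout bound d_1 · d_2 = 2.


Common zeros: {(1, 2), (4, 4)}; count = 2; Bézout bound = 2.

deg(f) = 2, deg(g) = 1, so Bézout bound = 2.
Scan x ∈ F_5. For each x, list the y ∈ F_5 with f(x, y) ≡ 0 and those with g(x, y) ≡ 0 (mod 5); the common zeros in that column are the intersection.
  x = 0: f ≡ 0 at y ∈ {1, 2}; g ≡ 0 at y ∈ {3}; common: ∅.
  x = 1: f ≡ 0 at y ∈ {2, 4}; g ≡ 0 at y ∈ {2}; common: {2}.
  x = 2: f ≡ 0 at y ∈ ∅; g ≡ 0 at y ∈ {1}; common: ∅.
  x = 3: f ≡ 0 at y ∈ ∅; g ≡ 0 at y ∈ {0}; common: ∅.
  x = 4: f ≡ 0 at y ∈ {1, 4}; g ≡ 0 at y ∈ {4}; common: {4}.
Collecting: common zeros = {(1, 2), (4, 4)}, so the count is 2.
Comparison with the Bézout bound: 2 ≤ 2 = deg(f)·deg(g), as expected for curves with no common component (the bound is attained).


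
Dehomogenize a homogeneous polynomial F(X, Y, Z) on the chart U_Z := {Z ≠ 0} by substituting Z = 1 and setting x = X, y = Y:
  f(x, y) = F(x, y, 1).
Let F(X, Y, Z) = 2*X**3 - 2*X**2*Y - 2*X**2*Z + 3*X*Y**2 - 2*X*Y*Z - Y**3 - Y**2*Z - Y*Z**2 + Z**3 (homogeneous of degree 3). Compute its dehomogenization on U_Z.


f(x, y) = 2*x**3 - 2*x**2*y - 2*x**2 + 3*x*y**2 - 2*x*y - y**3 - y**2 - y + 1

On U_Z we set Z = 1. Each monomial c·X^i·Y^j·Z^k in F becomes c·x^i·y^j·1^k = c·x^i·y^j.
Substituting Z = 1: F(X, Y, 1) = 2*x**3 - 2*x**2*y - 2*x**2 + 3*x*y**2 - 2*x*y - y**3 - y**2 - y + 1.
Note: deg(f) ≤ deg(F) = 3; strict inequality happens when F is divisible by Z (lost terms).


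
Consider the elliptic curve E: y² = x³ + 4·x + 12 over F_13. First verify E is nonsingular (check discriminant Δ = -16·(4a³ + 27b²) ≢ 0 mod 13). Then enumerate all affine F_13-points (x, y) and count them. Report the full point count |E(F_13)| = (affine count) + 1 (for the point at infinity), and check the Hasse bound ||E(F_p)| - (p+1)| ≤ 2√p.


Affine points = {(0, 5), (0, 8), (1, 2), (1, 11), (3, 5), (3, 8), (4, 1), (4, 12), (5, 1), (5, 12), (8, 6), (8, 7), (9, 6), (9, 7), (10, 5), (10, 8), (11, 3), (11, 10)}; affine count = 18; |E(F_13)| = 19.

Discriminant check: Δ ∝ 4a³ + 27b² = 4·4³ + 27·12² = 4·64 + 27·144 ≡ 10 (mod 13). Nonzero ⇒ E is nonsingular.
For each x ∈ F_13, compute rhs = x³ + 4·x + 12 mod 13, then count y ∈ F_13 with y² ≡ rhs.
  x = 0: rhs = 12, matching y values: 5, 8 (2 points).
  x = 1: rhs = 4, matching y values: 2, 11 (2 points).
  x = 2: rhs = 2, matching y values: none (0 points).
  x = 3: rhs = 12, matching y values: 5, 8 (2 points).
  x = 4: rhs = 1, matching y values: 1, 12 (2 points).
  x = 5: rhs = 1, matching y values: 1, 12 (2 points).
  x = 6: rhs = 5, matching y values: none (0 points).
  x = 7: rhs = 6, matching y values: none (0 points).
  x = 8: rhs = 10, matching y values: 6, 7 (2 points).
  x = 9: rhs = 10, matching y values: 6, 7 (2 points).
  x = 10: rhs = 12, matching y values: 5, 8 (2 points).
  x = 11: rhs = 9, matching y values: 3, 10 (2 points).
  x = 12: rhs = 7, matching y values: none (0 points).
Total affine count: 18.
Full point count |E(F_13)| = 18 + 1 = 19.
Hasse bound: |19 − (13+1)| = |5| = 5 ≤ 2√13 ≈ 7.2111 ✓.


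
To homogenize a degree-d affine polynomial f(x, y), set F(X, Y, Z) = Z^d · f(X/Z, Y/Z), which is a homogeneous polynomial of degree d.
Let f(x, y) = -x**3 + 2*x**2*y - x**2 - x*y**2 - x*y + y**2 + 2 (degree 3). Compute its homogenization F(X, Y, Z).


F(X, Y, Z) = -X**3 + 2*X**2*Y - X**2*Z - X*Y**2 - X*Y*Z + Y**2*Z + 2*Z**3

deg(f) = 3.
Substitute x = X/Z, y = Y/Z into f, then multiply by Z^3.
  monomial -1·x^3·y^0 ↦ -1·X^3·Y^0·Z^0.
  monomial 2·x^2·y^1 ↦ 2·X^2·Y^1·Z^0.
  monomial -1·x^2·y^0 ↦ -1·X^2·Y^0·Z^1.
  monomial -1·x^1·y^2 ↦ -1·X^1·Y^2·Z^0.
  monomial -1·x^1·y^1 ↦ -1·X^1·Y^1·Z^1.
  monomial 1·x^0·y^2 ↦ 1·X^0·Y^2·Z^1.
  monomial 2·x^0·y^0 ↦ 2·X^0·Y^0·Z^3.
Collecting: F(X, Y, Z) = -X**3 + 2*X**2*Y - X**2*Z - X*Y**2 - X*Y*Z + Y**2*Z + 2*Z**3.


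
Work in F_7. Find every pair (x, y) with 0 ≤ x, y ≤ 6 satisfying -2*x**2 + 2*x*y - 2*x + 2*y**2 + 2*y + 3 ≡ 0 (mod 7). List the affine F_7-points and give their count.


Affine F_7-points: {(0, 1), (0, 5), (3, 0), (3, 3), (4, 4), (4, 5), (6, 3), (6, 4)}; count = 8.

For each of the 49 pairs (x, y) ∈ F_7², evaluate f(x, y) mod 7. Record the zeros.
  x = 0: [0↦3, 1↦0, 2↦1, 3↦6, 4↦1, 5↦0, 6↦3]  zeros at y ∈ {1, 5}
  x = 1: [0↦6, 1↦5, 2↦1, 3↦1, 4↦5, 5↦6, 6↦4]  zeros at y ∈ ∅
  x = 2: [0↦5, 1↦6, 2↦4, 3↦6, 4↦5, 5↦1, 6↦1]  zeros at y ∈ ∅
  x = 3: [0↦0, 1↦3, 2↦3, 3↦0, 4↦1, 5↦6, 6↦1]  zeros at y ∈ {0, 3}
  x = 4: [0↦5, 1↦3, 2↦5, 3↦4, 4↦0, 5↦0, 6↦4]  zeros at y ∈ {4, 5}
  x = 5: [0↦6, 1↦6, 2↦3, 3↦4, 4↦2, 5↦4, 6↦3]  zeros at y ∈ ∅
  x = 6: [0↦3, 1↦5, 2↦4, 3↦0, 4↦0, 5↦4, 6↦5]  zeros at y ∈ {3, 4}
Collecting zeros: affine points = {(0, 1), (0, 5), (3, 0), (3, 3), (4, 4), (4, 5), (6, 3), (6, 4)}.
Total count |C(F_7)_aff| = 8.
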